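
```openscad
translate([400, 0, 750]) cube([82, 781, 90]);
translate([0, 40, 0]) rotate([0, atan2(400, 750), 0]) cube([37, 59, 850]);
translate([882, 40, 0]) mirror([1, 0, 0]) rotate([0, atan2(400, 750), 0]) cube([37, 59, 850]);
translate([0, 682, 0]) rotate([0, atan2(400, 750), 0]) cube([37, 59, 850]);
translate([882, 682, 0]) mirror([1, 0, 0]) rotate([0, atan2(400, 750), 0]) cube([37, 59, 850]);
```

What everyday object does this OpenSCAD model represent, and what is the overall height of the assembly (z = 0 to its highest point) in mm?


A sawhorse. The overall height is 840 mm.

A beam across two mirrored pairs of raked legs — a sawhorse. The beam's underside is at z = 750 (matching the legs' vertical rise in atan2(400, 750)) and the beam is 90 mm tall, so its top is at 750 + 90 = 840 mm. The raked legs top out at the beam's underside, so that is the highest point.


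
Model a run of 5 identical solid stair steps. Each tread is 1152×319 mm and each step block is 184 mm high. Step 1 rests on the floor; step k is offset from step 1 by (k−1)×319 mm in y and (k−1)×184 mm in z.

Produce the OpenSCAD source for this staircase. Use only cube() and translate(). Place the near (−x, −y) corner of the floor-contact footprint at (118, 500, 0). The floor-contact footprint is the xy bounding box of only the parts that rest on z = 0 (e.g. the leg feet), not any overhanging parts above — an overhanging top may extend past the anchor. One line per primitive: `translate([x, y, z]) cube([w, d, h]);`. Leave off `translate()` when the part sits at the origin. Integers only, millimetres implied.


translate([118, 500, 0]) cube([1152, 319, 184]);
translate([118, 819, 184]) cube([1152, 319, 184]);
translate([118, 1138, 368]) cube([1152, 319, 184]);
translate([118, 1457, 552]) cube([1152, 319, 184]);
translate([118, 1776, 736]) cube([1152, 319, 184]);


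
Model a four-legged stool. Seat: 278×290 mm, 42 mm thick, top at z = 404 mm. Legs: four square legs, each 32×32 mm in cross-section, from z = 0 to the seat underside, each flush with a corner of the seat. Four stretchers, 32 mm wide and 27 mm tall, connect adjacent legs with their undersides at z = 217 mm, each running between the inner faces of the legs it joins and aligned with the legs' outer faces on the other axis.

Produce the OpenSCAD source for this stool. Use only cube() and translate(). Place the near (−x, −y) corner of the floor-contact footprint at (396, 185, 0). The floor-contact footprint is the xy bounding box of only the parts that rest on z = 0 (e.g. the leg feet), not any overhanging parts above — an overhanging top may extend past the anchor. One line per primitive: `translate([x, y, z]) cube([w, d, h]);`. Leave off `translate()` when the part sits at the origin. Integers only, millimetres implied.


translate([396, 185, 362]) cube([278, 290, 42]);
translate([396, 185, 0]) cube([32, 32, 362]);
translate([642, 185, 0]) cube([32, 32, 362]);
translate([396, 443, 0]) cube([32, 32, 362]);
translate([642, 443, 0]) cube([32, 32, 362]);
translate([428, 185, 217]) cube([214, 32, 27]);
translate([428, 443, 217]) cube([214, 32, 27]);
translate([396, 217, 217]) cube([32, 226, 27]);
translate([642, 217, 217]) cube([32, 226, 27]);


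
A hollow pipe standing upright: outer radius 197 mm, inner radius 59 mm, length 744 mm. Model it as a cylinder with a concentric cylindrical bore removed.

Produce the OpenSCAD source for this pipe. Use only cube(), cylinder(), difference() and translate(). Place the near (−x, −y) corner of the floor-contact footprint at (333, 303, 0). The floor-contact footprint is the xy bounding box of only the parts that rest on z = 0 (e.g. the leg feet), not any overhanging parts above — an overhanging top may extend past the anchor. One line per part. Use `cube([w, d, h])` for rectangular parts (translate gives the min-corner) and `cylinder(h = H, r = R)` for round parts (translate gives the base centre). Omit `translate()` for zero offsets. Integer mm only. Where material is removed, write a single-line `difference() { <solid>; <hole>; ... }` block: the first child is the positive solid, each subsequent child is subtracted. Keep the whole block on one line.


difference() { translate([530, 500, 0]) cylinder(h = 744, r = 197); translate([530, 500, 0]) cylinder(h = 744, r = 59); }


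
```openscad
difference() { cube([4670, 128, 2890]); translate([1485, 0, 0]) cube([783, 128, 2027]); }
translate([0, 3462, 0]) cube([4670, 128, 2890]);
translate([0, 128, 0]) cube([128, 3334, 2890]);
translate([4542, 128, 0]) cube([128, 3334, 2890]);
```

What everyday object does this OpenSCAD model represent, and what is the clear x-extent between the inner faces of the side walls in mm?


A single room. The interior width is 4414 mm.

Four walls enclosing a rectangle with a door in the front wall — a room. Outside width 4670 minus two 128 mm walls gives 4414 mm.


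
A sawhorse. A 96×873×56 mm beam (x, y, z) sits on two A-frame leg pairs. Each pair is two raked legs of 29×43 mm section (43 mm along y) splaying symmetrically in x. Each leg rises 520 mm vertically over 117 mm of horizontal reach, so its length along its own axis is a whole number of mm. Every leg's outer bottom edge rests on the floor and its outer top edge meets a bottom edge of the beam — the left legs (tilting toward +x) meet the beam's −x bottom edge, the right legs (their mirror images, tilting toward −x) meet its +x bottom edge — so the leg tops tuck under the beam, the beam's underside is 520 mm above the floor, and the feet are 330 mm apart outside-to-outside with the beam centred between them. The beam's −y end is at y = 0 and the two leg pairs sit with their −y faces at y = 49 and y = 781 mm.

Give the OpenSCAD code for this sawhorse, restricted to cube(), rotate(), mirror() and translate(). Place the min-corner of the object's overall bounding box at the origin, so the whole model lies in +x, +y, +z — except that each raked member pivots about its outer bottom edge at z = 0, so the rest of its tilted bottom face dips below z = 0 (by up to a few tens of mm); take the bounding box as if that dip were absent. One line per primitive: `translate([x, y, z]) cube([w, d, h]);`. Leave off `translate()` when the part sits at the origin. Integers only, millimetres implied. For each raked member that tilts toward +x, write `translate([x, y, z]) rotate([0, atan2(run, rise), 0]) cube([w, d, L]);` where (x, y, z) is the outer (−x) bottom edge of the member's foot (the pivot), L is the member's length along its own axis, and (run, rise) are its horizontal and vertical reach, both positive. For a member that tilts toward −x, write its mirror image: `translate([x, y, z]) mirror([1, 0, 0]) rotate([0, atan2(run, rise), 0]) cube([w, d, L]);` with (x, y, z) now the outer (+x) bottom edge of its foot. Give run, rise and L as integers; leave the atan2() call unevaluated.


translate([117, 0, 520]) cube([96, 873, 56]);
translate([0, 49, 0]) rotate([0, atan2(117, 520), 0]) cube([29, 43, 533]);
translate([330, 49, 0]) mirror([1, 0, 0]) rotate([0, atan2(117, 520), 0]) cube([29, 43, 533]);
translate([0, 781, 0]) rotate([0, atan2(117, 520), 0]) cube([29, 43, 533]);
translate([330, 781, 0]) mirror([1, 0, 0]) rotate([0, atan2(117, 520), 0]) cube([29, 43, 533]);


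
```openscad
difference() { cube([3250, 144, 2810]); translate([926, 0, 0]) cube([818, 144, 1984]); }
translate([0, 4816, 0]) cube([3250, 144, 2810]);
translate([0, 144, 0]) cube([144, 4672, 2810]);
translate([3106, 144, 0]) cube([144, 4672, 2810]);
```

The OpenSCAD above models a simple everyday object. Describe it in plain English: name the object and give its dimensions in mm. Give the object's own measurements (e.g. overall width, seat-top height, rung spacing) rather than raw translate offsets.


A single room: four walls, each 2810 mm tall and 144 mm thick, enclosing an outside footprint 3250×4960 mm (x × y), no floor or roof. The front and back walls (−y and +y sides) run the full x-width; the side walls fit between their inner faces. A door opening 818 mm wide and 1984 mm tall is cut through the front wall from the floor up, its −x edge 926 mm from the wall's −x end.


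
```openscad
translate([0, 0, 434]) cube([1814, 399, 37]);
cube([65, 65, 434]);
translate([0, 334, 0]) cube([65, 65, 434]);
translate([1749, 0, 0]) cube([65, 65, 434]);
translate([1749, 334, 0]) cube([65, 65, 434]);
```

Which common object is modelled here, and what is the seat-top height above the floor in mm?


A bench. The seat-top height is 471 mm.

A long slab on four corner posts — a bench. The slab sits at z = 434 with thickness 37, so the top is 434 + 37 = 471 mm.


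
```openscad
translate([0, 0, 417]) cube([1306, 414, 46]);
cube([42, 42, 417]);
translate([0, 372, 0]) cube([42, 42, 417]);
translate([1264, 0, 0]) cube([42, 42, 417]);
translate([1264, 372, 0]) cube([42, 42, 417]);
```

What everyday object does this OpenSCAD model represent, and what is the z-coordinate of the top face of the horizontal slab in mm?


A bench. The seat-top height is 463 mm.

A long slab on four corner posts — a bench. The slab sits at z = 417 with thickness 46, so the top is 417 + 46 = 463 mm.


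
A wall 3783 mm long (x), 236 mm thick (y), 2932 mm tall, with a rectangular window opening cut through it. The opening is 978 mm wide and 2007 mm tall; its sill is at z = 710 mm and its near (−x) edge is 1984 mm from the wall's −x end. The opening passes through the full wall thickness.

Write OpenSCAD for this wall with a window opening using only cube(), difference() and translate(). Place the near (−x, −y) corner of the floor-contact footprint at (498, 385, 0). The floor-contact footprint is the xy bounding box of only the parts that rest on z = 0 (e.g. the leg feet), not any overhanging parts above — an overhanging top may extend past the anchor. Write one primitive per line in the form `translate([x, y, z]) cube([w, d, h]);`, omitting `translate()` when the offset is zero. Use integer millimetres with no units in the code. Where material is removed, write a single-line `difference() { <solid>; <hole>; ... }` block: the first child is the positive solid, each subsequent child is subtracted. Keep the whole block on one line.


difference() { translate([498, 385, 0]) cube([3783, 236, 2932]); translate([2482, 385, 710]) cube([978, 236, 2007]); }


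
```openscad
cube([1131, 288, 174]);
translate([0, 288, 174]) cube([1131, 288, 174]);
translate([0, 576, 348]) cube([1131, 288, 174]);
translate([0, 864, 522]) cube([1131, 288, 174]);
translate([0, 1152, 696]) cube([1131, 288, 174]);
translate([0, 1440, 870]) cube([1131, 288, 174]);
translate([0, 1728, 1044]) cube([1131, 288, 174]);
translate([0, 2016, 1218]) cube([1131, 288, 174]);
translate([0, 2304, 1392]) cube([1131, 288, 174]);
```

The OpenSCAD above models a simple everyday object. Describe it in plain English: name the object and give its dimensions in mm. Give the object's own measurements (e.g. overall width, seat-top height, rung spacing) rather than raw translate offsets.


A straight staircase of 9 solid steps. Each step is 1131 mm wide (x), 288 mm deep (y, the going) and 174 mm tall (the rise). The first step rests on the floor; each subsequent step sits one going further in +y and one rise higher in +z, directly behind and above the previous step with no overlap.


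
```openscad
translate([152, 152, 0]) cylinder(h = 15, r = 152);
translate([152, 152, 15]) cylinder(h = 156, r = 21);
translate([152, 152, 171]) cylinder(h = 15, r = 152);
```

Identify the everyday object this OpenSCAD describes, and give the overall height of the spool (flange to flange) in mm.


A spool. The overall height is 186 mm.

Three coaxial cylinders, large–small–large — a spool. Two 15 mm flanges and a 156 mm core give 15 + 156 + 15 = 186 mm.


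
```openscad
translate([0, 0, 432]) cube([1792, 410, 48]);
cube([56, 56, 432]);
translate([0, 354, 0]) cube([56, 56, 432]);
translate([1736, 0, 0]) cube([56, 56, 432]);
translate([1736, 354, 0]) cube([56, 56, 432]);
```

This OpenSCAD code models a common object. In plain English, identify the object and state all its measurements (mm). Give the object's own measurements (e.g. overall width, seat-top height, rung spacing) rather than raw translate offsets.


A bench: a 1792×410 mm seat slab, 48 mm thick, top at z = 480 mm, on four 56×56 mm square legs flush with the seat corners and standing on z = 0.


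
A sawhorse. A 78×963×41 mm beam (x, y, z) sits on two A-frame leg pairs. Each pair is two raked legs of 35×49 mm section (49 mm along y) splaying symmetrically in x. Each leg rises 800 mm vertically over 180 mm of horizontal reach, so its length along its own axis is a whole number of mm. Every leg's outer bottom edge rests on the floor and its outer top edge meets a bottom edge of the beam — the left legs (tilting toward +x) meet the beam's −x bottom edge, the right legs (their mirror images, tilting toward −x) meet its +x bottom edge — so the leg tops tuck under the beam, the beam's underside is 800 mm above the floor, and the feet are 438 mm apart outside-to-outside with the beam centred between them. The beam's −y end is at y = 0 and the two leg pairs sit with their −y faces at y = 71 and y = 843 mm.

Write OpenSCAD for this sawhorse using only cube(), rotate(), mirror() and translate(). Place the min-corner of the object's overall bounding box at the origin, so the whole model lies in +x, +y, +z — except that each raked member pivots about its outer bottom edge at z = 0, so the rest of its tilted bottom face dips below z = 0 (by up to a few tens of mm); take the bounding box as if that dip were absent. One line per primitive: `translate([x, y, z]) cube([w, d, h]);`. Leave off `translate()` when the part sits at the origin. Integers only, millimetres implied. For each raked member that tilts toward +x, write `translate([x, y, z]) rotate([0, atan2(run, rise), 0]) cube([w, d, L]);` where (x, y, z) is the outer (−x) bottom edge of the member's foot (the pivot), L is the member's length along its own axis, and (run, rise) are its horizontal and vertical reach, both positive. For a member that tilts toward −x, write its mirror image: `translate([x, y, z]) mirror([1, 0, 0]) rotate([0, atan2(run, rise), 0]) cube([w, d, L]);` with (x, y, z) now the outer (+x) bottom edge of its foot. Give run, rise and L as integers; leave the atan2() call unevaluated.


translate([180, 0, 800]) cube([78, 963, 41]);
translate([0, 71, 0]) rotate([0, atan2(180, 800), 0]) cube([35, 49, 820]);
translate([438, 71, 0]) mirror([1, 0, 0]) rotate([0, atan2(180, 800), 0]) cube([35, 49, 820]);
translate([0, 843, 0]) rotate([0, atan2(180, 800), 0]) cube([35, 49, 820]);
translate([438, 843, 0]) mirror([1, 0, 0]) rotate([0, atan2(180, 800), 0]) cube([35, 49, 820]);


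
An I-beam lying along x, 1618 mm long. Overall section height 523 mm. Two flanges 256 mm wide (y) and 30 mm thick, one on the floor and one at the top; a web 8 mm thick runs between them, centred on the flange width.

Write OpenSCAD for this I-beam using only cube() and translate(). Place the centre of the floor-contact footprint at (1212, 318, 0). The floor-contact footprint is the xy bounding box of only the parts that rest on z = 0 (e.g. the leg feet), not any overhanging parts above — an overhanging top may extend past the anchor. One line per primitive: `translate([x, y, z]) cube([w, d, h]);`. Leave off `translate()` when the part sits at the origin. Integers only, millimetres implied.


translate([403, 190, 0]) cube([1618, 256, 30]);
translate([403, 314, 30]) cube([1618, 8, 463]);
translate([403, 190, 493]) cube([1618, 256, 30]);


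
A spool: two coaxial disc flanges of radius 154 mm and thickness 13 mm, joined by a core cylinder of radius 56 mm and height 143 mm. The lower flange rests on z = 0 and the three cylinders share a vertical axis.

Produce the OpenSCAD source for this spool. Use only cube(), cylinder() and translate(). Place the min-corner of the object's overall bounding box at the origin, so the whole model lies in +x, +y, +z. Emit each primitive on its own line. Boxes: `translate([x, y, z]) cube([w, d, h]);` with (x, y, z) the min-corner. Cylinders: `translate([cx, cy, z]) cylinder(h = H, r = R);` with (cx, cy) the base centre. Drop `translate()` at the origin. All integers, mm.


translate([154, 154, 0]) cylinder(h = 13, r = 154);
translate([154, 154, 13]) cylinder(h = 143, r = 56);
translate([154, 154, 156]) cylinder(h = 13, r = 154);


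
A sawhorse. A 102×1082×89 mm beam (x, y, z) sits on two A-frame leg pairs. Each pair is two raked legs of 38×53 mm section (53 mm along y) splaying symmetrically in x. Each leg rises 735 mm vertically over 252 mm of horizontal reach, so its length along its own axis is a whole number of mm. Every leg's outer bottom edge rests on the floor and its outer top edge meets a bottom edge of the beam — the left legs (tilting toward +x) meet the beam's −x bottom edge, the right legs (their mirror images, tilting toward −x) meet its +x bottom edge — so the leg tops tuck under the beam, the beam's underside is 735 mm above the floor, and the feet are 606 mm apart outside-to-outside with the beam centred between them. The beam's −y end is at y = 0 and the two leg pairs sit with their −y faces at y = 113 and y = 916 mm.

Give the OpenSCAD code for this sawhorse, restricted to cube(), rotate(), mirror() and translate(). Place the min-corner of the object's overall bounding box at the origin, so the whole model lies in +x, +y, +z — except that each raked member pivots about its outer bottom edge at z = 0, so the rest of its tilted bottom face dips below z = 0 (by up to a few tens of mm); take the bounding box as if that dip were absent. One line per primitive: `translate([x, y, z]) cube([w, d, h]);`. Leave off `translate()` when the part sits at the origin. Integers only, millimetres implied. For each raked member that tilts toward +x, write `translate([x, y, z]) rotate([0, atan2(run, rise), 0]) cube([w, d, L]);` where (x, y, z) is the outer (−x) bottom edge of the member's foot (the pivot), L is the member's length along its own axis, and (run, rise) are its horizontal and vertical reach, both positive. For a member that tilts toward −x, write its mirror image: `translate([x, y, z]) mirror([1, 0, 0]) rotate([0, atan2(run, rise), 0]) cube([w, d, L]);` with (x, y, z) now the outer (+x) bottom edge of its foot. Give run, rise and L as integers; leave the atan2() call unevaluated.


translate([252, 0, 735]) cube([102, 1082, 89]);
translate([0, 113, 0]) rotate([0, atan2(252, 735), 0]) cube([38, 53, 777]);
translate([606, 113, 0]) mirror([1, 0, 0]) rotate([0, atan2(252, 735), 0]) cube([38, 53, 777]);
translate([0, 916, 0]) rotate([0, atan2(252, 735), 0]) cube([38, 53, 777]);
translate([606, 916, 0]) mirror([1, 0, 0]) rotate([0, atan2(252, 735), 0]) cube([38, 53, 777]);


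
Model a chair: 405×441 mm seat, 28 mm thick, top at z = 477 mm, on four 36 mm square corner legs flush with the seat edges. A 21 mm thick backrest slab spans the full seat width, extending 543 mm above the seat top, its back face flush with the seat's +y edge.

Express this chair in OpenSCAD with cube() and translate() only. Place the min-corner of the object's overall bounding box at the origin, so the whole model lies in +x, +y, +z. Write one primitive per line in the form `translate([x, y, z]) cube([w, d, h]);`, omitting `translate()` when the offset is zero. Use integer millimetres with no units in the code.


translate([0, 0, 449]) cube([405, 441, 28]);
cube([36, 36, 449]);
translate([369, 0, 0]) cube([36, 36, 449]);
translate([0, 405, 0]) cube([36, 36, 449]);
translate([369, 405, 0]) cube([36, 36, 449]);
translate([0, 420, 477]) cube([405, 21, 543]);


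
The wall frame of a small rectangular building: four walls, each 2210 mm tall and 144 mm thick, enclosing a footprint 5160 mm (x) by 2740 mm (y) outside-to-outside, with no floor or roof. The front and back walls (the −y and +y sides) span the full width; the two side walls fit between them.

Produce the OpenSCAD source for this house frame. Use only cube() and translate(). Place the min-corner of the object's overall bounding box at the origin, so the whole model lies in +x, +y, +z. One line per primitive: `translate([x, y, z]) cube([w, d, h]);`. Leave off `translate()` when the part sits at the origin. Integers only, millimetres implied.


cube([5160, 144, 2210]);
translate([0, 2596, 0]) cube([5160, 144, 2210]);
translate([0, 144, 0]) cube([144, 2452, 2210]);
translate([5016, 144, 0]) cube([144, 2452, 2210]);


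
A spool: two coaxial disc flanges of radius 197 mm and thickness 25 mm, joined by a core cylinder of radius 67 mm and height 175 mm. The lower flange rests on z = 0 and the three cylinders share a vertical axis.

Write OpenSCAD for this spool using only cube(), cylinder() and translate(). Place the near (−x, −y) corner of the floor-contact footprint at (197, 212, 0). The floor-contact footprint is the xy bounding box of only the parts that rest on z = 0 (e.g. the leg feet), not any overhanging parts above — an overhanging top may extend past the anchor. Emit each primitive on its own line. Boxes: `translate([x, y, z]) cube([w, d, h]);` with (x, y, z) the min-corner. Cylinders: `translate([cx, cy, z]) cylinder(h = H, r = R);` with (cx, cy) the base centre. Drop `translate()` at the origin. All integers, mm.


translate([394, 409, 0]) cylinder(h = 25, r = 197);
translate([394, 409, 25]) cylinder(h = 175, r = 67);
translate([394, 409, 200]) cylinder(h = 25, r = 197);


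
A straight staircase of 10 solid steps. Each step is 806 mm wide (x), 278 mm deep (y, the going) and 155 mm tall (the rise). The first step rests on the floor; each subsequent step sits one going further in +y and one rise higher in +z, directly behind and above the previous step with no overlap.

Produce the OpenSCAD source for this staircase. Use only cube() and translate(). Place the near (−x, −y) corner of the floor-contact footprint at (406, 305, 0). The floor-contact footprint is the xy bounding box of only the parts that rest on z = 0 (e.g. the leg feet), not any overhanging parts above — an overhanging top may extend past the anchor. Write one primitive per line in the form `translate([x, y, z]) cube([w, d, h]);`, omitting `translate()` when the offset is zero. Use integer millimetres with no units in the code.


translate([406, 305, 0]) cube([806, 278, 155]);
translate([406, 583, 155]) cube([806, 278, 155]);
translate([406, 861, 310]) cube([806, 278, 155]);
translate([406, 1139, 465]) cube([806, 278, 155]);
translate([406, 1417, 620]) cube([806, 278, 155]);
translate([406, 1695, 775]) cube([806, 278, 155]);
translate([406, 1973, 930]) cube([806, 278, 155]);
translate([406, 2251, 1085]) cube([806, 278, 155]);
translate([406, 2529, 1240]) cube([806, 278, 155]);
translate([406, 2807, 1395]) cube([806, 278, 155]);


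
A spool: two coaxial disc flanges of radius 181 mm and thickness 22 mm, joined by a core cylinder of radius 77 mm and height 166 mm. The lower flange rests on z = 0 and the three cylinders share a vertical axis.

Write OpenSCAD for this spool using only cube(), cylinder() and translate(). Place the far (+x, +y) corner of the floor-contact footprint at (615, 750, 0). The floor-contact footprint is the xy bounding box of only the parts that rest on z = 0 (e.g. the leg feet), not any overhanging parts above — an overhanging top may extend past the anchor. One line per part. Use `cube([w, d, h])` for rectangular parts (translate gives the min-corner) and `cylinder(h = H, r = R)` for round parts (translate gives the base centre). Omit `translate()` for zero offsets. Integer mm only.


translate([434, 569, 0]) cylinder(h = 22, r = 181);
translate([434, 569, 22]) cylinder(h = 166, r = 77);
translate([434, 569, 188]) cylinder(h = 22, r = 181);


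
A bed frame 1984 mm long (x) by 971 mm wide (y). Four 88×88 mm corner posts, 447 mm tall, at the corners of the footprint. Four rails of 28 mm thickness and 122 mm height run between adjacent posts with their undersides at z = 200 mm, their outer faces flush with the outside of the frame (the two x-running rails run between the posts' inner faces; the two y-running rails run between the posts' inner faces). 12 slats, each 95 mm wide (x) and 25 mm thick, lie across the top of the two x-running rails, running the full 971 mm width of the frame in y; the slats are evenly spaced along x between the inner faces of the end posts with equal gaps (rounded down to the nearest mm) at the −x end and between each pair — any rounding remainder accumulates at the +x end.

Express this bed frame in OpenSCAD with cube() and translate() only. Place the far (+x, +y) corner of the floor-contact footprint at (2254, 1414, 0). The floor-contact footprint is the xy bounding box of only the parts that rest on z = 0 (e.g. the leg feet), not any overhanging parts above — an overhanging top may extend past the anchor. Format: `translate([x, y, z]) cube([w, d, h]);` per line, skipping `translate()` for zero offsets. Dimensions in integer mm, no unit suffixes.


// slat z = rail_z + rail_h = 200 + 122 = 322
// slat gap = ⌊(1808 − 12·95) / 13⌋ = 51
translate([270, 443, 0]) cube([88, 88, 447]);
translate([270, 1326, 0]) cube([88, 88, 447]);
translate([2166, 443, 0]) cube([88, 88, 447]);
translate([2166, 1326, 0]) cube([88, 88, 447]);
translate([358, 443, 200]) cube([1808, 28, 122]);
translate([358, 1386, 200]) cube([1808, 28, 122]);
translate([270, 531, 200]) cube([28, 795, 122]);
translate([2226, 531, 200]) cube([28, 795, 122]);
translate([409, 443, 322]) cube([95, 971, 25]);
translate([555, 443, 322]) cube([95, 971, 25]);
translate([701, 443, 322]) cube([95, 971, 25]);
translate([847, 443, 322]) cube([95, 971, 25]);
translate([993, 443, 322]) cube([95, 971, 25]);
translate([1139, 443, 322]) cube([95, 971, 25]);
translate([1285, 443, 322]) cube([95, 971, 25]);
translate([1431, 443, 322]) cube([95, 971, 25]);
translate([1577, 443, 322]) cube([95, 971, 25]);
translate([1723, 443, 322]) cube([95, 971, 25]);
translate([1869, 443, 322]) cube([95, 971, 25]);
translate([2015, 443, 322]) cube([95, 971, 25]);


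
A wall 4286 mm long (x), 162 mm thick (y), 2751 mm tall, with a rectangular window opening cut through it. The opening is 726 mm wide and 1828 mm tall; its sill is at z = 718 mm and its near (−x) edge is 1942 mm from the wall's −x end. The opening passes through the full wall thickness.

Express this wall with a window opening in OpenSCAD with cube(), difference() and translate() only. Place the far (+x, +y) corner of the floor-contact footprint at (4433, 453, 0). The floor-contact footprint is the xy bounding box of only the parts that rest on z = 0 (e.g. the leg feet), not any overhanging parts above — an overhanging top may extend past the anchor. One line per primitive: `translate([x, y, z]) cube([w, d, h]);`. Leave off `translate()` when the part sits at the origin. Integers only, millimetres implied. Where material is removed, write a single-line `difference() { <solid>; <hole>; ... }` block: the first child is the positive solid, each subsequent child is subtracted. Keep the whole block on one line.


difference() { translate([147, 291, 0]) cube([4286, 162, 2751]); translate([2089, 291, 718]) cube([726, 162, 1828]); }


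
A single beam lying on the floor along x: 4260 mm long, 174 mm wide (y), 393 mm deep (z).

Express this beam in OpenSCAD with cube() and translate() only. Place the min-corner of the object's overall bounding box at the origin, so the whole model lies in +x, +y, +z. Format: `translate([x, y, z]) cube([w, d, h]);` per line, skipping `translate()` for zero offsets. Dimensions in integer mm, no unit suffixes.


cube([4260, 174, 393]);


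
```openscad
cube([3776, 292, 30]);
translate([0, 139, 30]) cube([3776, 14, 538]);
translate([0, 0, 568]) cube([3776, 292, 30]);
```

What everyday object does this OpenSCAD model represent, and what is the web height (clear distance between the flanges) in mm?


An I-beam. The web height is 538 mm.

Two wide flanges with a thin centred web — an I-beam. Overall 598 mm minus two 30 mm flanges gives a web of 598 − 2·30 = 538 mm.


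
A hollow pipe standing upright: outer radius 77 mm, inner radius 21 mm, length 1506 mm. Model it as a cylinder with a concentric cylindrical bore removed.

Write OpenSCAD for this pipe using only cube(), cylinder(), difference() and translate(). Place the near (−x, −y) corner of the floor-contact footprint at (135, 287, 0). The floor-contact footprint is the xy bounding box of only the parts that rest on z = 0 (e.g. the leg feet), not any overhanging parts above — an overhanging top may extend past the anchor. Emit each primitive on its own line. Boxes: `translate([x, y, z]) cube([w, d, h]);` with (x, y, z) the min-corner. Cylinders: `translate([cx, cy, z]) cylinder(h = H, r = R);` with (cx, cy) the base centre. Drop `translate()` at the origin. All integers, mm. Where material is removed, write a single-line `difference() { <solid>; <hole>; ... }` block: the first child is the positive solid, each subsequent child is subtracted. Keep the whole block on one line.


difference() { translate([212, 364, 0]) cylinder(h = 1506, r = 77); translate([212, 364, 0]) cylinder(h = 1506, r = 21); }


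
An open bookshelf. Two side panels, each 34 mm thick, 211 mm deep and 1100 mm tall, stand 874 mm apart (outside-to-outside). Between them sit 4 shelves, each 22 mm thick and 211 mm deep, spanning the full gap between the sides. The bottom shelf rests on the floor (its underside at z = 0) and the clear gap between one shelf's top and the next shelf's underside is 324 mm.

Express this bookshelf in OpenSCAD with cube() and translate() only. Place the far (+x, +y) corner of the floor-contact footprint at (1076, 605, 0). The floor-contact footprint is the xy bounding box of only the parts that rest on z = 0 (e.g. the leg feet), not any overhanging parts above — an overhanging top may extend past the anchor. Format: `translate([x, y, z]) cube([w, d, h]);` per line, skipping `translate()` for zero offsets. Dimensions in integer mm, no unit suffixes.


translate([202, 394, 0]) cube([34, 211, 1100]);
translate([1042, 394, 0]) cube([34, 211, 1100]);
translate([236, 394, 0]) cube([806, 211, 22]);
translate([236, 394, 346]) cube([806, 211, 22]);
translate([236, 394, 692]) cube([806, 211, 22]);
translate([236, 394, 1038]) cube([806, 211, 22]);


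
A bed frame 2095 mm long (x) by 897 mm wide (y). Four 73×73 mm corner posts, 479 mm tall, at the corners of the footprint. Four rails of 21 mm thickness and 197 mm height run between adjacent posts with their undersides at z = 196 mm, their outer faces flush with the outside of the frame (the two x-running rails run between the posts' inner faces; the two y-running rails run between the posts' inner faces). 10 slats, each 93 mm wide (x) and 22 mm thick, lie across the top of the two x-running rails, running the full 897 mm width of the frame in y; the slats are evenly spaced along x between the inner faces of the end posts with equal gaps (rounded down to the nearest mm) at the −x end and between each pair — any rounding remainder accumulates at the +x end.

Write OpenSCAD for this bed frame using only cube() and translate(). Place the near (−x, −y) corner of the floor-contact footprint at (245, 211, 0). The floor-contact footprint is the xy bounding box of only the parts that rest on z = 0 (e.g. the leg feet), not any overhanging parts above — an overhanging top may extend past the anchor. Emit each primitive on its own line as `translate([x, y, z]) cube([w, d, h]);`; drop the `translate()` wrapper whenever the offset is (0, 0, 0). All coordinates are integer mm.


translate([245, 211, 0]) cube([73, 73, 479]);
translate([245, 1035, 0]) cube([73, 73, 479]);
translate([2267, 211, 0]) cube([73, 73, 479]);
translate([2267, 1035, 0]) cube([73, 73, 479]);
translate([318, 211, 196]) cube([1949, 21, 197]);
translate([318, 1087, 196]) cube([1949, 21, 197]);
translate([245, 284, 196]) cube([21, 751, 197]);
translate([2319, 284, 196]) cube([21, 751, 197]);
translate([410, 211, 393]) cube([93, 897, 22]);
translate([595, 211, 393]) cube([93, 897, 22]);
translate([780, 211, 393]) cube([93, 897, 22]);
translate([965, 211, 393]) cube([93, 897, 22]);
translate([1150, 211, 393]) cube([93, 897, 22]);
translate([1335, 211, 393]) cube([93, 897, 22]);
translate([1520, 211, 393]) cube([93, 897, 22]);
translate([1705, 211, 393]) cube([93, 897, 22]);
translate([1890, 211, 393]) cube([93, 897, 22]);
translate([2075, 211, 393]) cube([93, 897, 22]);


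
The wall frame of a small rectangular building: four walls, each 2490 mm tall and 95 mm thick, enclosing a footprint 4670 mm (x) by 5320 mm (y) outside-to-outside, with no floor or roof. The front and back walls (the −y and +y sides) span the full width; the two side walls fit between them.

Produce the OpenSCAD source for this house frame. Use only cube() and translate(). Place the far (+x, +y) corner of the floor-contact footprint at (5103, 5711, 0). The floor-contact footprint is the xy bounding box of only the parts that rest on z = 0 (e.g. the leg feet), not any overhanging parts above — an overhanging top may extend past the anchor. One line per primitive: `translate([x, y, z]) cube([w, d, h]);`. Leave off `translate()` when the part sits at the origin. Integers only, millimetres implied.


translate([433, 391, 0]) cube([4670, 95, 2490]);
translate([433, 5616, 0]) cube([4670, 95, 2490]);
translate([433, 486, 0]) cube([95, 5130, 2490]);
translate([5008, 486, 0]) cube([95, 5130, 2490]);


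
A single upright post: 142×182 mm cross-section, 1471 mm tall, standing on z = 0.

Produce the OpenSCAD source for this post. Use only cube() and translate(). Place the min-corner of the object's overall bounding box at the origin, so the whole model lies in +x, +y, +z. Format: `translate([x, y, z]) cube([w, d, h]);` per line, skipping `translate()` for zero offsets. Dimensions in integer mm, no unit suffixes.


cube([142, 182, 1471]);


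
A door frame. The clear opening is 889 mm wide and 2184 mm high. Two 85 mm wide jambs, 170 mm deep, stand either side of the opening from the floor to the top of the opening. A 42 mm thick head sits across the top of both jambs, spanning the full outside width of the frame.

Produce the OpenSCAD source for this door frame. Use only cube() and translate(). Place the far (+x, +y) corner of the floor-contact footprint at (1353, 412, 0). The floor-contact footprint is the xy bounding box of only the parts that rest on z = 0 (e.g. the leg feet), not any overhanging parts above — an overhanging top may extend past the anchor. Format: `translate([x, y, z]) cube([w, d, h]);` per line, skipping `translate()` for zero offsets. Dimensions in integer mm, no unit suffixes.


translate([294, 242, 0]) cube([85, 170, 2184]);
translate([1268, 242, 0]) cube([85, 170, 2184]);
translate([294, 242, 2184]) cube([1059, 170, 42]);


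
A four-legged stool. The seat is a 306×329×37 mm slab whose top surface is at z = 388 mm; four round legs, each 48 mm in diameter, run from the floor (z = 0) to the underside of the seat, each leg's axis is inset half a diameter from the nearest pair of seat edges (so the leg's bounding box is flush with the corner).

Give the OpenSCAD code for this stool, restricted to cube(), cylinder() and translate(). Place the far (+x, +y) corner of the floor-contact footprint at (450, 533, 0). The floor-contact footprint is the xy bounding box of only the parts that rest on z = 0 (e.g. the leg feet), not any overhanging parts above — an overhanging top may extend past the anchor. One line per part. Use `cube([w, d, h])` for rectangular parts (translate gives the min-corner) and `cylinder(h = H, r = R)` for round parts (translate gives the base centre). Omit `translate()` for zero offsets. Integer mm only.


translate([144, 204, 351]) cube([306, 329, 37]);
translate([168, 228, 0]) cylinder(h = 351, r = 24);
translate([426, 228, 0]) cylinder(h = 351, r = 24);
translate([168, 509, 0]) cylinder(h = 351, r = 24);
translate([426, 509, 0]) cylinder(h = 351, r = 24);


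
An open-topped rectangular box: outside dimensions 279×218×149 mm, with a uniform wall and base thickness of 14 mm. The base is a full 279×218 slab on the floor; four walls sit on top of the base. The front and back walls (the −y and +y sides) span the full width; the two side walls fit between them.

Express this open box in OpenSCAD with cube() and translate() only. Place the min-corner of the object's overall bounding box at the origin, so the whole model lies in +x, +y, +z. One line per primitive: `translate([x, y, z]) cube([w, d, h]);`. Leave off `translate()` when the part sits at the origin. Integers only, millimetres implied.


cube([279, 218, 14]);
translate([0, 0, 14]) cube([279, 14, 135]);
translate([0, 204, 14]) cube([279, 14, 135]);
translate([0, 14, 14]) cube([14, 190, 135]);
translate([265, 14, 14]) cube([14, 190, 135]);


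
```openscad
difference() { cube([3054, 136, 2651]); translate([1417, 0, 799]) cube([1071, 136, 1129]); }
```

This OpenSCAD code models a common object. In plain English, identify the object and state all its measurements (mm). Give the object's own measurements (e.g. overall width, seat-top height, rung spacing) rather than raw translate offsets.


A wall 3054 mm long (x), 136 mm thick (y), 2651 mm tall, with a rectangular window opening cut through it. The opening is 1071 mm wide and 1129 mm tall; its sill is at z = 799 mm and its near (−x) edge is 1417 mm from the wall's −x end. The opening passes through the full wall thickness.


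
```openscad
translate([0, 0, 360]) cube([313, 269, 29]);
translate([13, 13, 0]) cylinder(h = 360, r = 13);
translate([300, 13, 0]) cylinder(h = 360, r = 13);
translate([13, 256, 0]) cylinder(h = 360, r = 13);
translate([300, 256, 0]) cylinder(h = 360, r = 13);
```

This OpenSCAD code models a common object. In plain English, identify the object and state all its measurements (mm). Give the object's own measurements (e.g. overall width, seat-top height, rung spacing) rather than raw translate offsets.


A simple wooden stool: a rectangular seat 313 mm (x) by 269 mm (y), 29 mm thick, top face at z = 389 mm, on four round legs, each 26 mm in diameter. The legs rest on z = 0, each leg's axis is inset half a diameter from the nearest pair of seat edges (so the leg's bounding box is flush with the corner).


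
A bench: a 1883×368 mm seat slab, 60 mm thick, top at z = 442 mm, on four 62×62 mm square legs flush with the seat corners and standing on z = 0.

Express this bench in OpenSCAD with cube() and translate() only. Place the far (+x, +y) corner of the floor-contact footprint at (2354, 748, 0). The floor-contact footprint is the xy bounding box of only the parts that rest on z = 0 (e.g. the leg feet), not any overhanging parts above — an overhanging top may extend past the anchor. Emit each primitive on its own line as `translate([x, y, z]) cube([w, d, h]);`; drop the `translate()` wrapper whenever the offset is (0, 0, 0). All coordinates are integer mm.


translate([471, 380, 382]) cube([1883, 368, 60]);
translate([471, 380, 0]) cube([62, 62, 382]);
translate([471, 686, 0]) cube([62, 62, 382]);
translate([2292, 380, 0]) cube([62, 62, 382]);
translate([2292, 686, 0]) cube([62, 62, 382]);


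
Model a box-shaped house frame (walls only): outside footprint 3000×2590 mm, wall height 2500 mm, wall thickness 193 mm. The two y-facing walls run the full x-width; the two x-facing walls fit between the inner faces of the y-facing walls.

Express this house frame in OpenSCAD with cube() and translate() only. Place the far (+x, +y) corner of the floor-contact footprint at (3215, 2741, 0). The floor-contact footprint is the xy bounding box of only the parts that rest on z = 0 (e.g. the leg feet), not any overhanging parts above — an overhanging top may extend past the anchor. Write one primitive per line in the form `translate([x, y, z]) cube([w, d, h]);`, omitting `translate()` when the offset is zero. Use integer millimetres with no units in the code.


translate([215, 151, 0]) cube([3000, 193, 2500]);
translate([215, 2548, 0]) cube([3000, 193, 2500]);
translate([215, 344, 0]) cube([193, 2204, 2500]);
translate([3022, 344, 0]) cube([193, 2204, 2500]);
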